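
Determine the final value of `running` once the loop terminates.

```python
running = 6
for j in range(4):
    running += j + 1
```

Let's trace through this code step by step.

Initialize: running = 6
Entering loop: for j in range(4):
After iteration 1: j = 0, running = 7
After iteration 2: j = 1, running = 9
After iteration 3: j = 2, running = 12
After iteration 4: j = 3, running = 16
Loop ends.

Final answer: 16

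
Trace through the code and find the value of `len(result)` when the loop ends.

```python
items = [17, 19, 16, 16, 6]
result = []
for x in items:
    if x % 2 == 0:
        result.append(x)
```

Let's trace through this code step by step.

Initialize: items = [17, 19, 16, 16, 6]
Initialize: result = []
Entering loop: for x in items:
After iteration 1: x = 17, result = []
After iteration 2: x = 19, result = []
After iteration 3: x = 16, result = [16]
After iteration 4: x = 16, result = [16, 16]
After iteration 5: x = 6, result = [16, 16, 6]
Loop ends.
len(result) = 3

Final answer: 3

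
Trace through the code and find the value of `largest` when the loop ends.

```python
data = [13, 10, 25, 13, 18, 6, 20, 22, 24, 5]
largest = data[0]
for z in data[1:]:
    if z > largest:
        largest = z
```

Let's trace through this code step by step.

Initialize: data = [13, 10, 25, 13, 18, 6, 20, 22, 24, 5]
Initialize: largest = 13
Entering loop: for z in data[1:]:
After iteration 1: z = 10, largest = 13
After iteration 2: z = 25, largest = 25
After iteration 3: z = 13, largest = 25
After iteration 4: z = 18, largest = 25
After iteration 5: z = 6, largest = 25
After iteration 6: z = 20, largest = 25
After iteration 7: z = 22, largest = 25
After iteration 8: z = 24, largest = 25
After iteration 9: z = 5, largest = 25
Loop ends.

Final answer: 25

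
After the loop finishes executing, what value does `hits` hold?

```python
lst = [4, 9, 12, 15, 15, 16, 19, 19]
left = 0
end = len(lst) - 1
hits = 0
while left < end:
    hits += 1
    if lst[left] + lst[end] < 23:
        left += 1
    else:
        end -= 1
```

Let's trace through this code step by step.

Initialize: lst = [4, 9, 12, 15, 15, 16, 19, 19]
Initialize: left = 0
Initialize: end = 7
Initialize: hits = 0
Entering loop: while left < end:
After iteration 1: left = 0, end = 6, hits = 1
After iteration 2: left = 0, end = 5, hits = 2
After iteration 3: left = 1, end = 5, hits = 3
After iteration 4: left = 1, end = 4, hits = 4
After iteration 5: left = 1, end = 3, hits = 5
After iteration 6: left = 1, end = 2, hits = 6
After iteration 7: left = 2, end = 2, hits = 7
Loop ends.

Final answer: 7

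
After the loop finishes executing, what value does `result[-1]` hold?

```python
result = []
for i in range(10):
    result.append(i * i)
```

Let's trace through this code step by step.

Initialize: result = []
Entering loop: for i in range(10):
After iteration 1: i = 0, result = [0]
After iteration 2: i = 1, result = [0, 1]
After iteration 3: i = 2, result = [0, 1, 4]
After iteration 4: i = 3, result = [0, 1, 4, 9]
After iteration 5: i = 4, result = [0, 1, 4, 9, 16]
After iteration 6: i = 5, result = [0, 1, 4, 9, 16, 25]
After iteration 7: i = 6, result = [0, 1, 4, 9, 16, 25, 36]
After iteration 8: i = 7, result = [0, 1, 4, 9, 16, 25, 36, 49]
After iteration 9: i = 8, result = [0, 1, 4, 9, 16, 25, 36, 49, 64]
After iteration 10: i = 9, result = [0, 1, 4, 9, 16, 25, 36, 49, 64, 81]
Loop ends.
result[-1] = 81

Final answer: 81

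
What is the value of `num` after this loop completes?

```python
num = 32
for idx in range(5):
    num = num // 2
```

Let's trace through this code step by step.

Initialize: num = 32
Entering loop: for idx in range(5):
After iteration 1: idx = 0, num = 16
After iteration 2: idx = 1, num = 8
After iteration 3: idx = 2, num = 4
After iteration 4: idx = 3, num = 2
After iteration 5: idx = 4, num = 1
Loop ends.

Final answer: 1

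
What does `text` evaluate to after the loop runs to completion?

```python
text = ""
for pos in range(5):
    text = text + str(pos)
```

Let's trace through this code step by step.

Initialize: text = ''
Entering loop: for pos in range(5):
After iteration 1: pos = 0, text = '0'
After iteration 2: pos = 1, text = '01'
After iteration 3: pos = 2, text = '012'
After iteration 4: pos = 3, text = '0123'
After iteration 5: pos = 4, text = '01234'
Loop ends.

Final answer: '01234'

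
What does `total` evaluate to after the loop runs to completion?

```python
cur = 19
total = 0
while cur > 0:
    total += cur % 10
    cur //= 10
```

Let's trace through this code step by step.

Initialize: cur = 19
Initialize: total = 0
Entering loop: while cur > 0:
After iteration 1: cur = 1, total = 9
After iteration 2: cur = 0, total = 10
Loop ends.

Final answer: 10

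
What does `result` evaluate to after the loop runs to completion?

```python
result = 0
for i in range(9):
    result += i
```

Let's trace through this code step by step.

Initialize: result = 0
Entering loop: for i in range(9):
After iteration 1: i = 0, result = 0
After iteration 2: i = 1, result = 1
After iteration 3: i = 2, result = 3
After iteration 4: i = 3, result = 6
After iteration 5: i = 4, result = 10
After iteration 6: i = 5, result = 15
After iteration 7: i = 6, result = 21
After iteration 8: i = 7, result = 28
After iteration 9: i = 8, result = 36
Loop ends.

Final answer: 36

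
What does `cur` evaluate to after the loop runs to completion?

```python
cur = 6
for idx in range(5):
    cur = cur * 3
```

Let's trace through this code step by step.

Initialize: cur = 6
Entering loop: for idx in range(5):
After iteration 1: idx = 0, cur = 18
After iteration 2: idx = 1, cur = 54
After iteration 3: idx = 2, cur = 162
After iteration 4: idx = 3, cur = 486
After iteration 5: idx = 4, cur = 1458
Loop ends.

Final answer: 1458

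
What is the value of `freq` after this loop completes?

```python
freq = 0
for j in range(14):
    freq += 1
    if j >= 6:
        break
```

Let's trace through this code step by step.

Initialize: freq = 0
Entering loop: for j in range(14):
After iteration 1: j = 0, freq = 1
After iteration 2: j = 1, freq = 2
After iteration 3: j = 2, freq = 3
After iteration 4: j = 3, freq = 4
After iteration 5: j = 4, freq = 5
After iteration 6: j = 5, freq = 6
After iteration 7: j = 6, freq = 7
Loop ends.

Final answer: 7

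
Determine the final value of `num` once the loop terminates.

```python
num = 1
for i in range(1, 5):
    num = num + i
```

Let's trace through this code step by step.

Initialize: num = 1
Entering loop: for i in range(1, 5):
After iteration 1: i = 1, num = 2
After iteration 2: i = 2, num = 4
After iteration 3: i = 3, num = 7
After iteration 4: i = 4, num = 11
Loop ends.

Final answer: 11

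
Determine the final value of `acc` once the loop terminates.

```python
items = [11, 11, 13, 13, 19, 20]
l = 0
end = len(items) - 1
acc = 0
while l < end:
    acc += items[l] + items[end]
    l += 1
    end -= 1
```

Let's trace through this code step by step.

Initialize: items = [11, 11, 13, 13, 19, 20]
Initialize: l = 0
Initialize: end = 5
Initialize: acc = 0
Entering loop: while l < end:
After iteration 1: l = 1, end = 4, acc = 31
After iteration 2: l = 2, end = 3, acc = 61
After iteration 3: l = 3, end = 2, acc = 87
Loop ends.

Final answer: 87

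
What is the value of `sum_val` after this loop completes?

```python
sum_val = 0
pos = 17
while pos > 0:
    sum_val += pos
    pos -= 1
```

Let's trace through this code step by step.

Initialize: sum_val = 0
Initialize: pos = 17
Entering loop: while pos > 0:
After iteration 1: sum_val = 17, pos = 16
After iteration 2: sum_val = 33, pos = 15
After iteration 3: sum_val = 48, pos = 14
After iteration 4: sum_val = 62, pos = 13
After iteration 5: sum_val = 75, pos = 12
After iteration 6: sum_val = 87, pos = 11
After iteration 7: sum_val = 98, pos = 10
After iteration 8: sum_val = 108, pos = 9
After iteration 9: sum_val = 117, pos = 8
After iteration 10: sum_val = 125, pos = 7
After iteration 11: sum_val = 132, pos = 6
After iteration 12: sum_val = 138, pos = 5
After iteration 13: sum_val = 143, pos = 4
After iteration 14: sum_val = 147, pos = 3
After iteration 15: sum_val = 150, pos = 2
After iteration 16: sum_val = 152, pos = 1
After iteration 17: sum_val = 153, pos = 0
Loop ends.

Final answer: 153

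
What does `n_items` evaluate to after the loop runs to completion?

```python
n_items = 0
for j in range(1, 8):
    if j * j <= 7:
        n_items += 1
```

Let's trace through this code step by step.

Initialize: n_items = 0
Entering loop: for j in range(1, 8):
After iteration 1: j = 1, n_items = 1
After iteration 2: j = 2, n_items = 2
After iteration 3: j = 3, n_items = 2
After iteration 4: j = 4, n_items = 2
After iteration 5: j = 5, n_items = 2
After iteration 6: j = 6, n_items = 2
After iteration 7: j = 7, n_items = 2
Loop ends.

Final answer: 2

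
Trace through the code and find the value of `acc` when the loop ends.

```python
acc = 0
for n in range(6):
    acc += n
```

Let's trace through this code step by step.

Initialize: acc = 0
Entering loop: for n in range(6):
After iteration 1: n = 0, acc = 0
After iteration 2: n = 1, acc = 1
After iteration 3: n = 2, acc = 3
After iteration 4: n = 3, acc = 6
After iteration 5: n = 4, acc = 10
After iteration 6: n = 5, acc = 15
Loop ends.

Final answer: 15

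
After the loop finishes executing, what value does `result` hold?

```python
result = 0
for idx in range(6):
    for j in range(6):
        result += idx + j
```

Let's trace through this code step by step.

Initialize: result = 0
Entering loop: for idx in range(6):
After iteration 1: idx = 0, result = 15
After iteration 2: idx = 1, result = 36
After iteration 3: idx = 2, result = 63
After iteration 4: idx = 3, result = 96
After iteration 5: idx = 4, result = 135
After iteration 6: idx = 5, result = 180
Loop ends.

Final answer: 180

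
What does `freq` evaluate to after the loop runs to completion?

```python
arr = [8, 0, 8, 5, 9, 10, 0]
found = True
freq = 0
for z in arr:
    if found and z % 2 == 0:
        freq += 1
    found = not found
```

Let's trace through this code step by step.

Initialize: arr = [8, 0, 8, 5, 9, 10, 0]
Initialize: found = True
Initialize: freq = 0
Entering loop: for z in arr:
After iteration 1: z = 8, found = False, freq = 1
After iteration 2: z = 0, found = True, freq = 1
After iteration 3: z = 8, found = False, freq = 2
After iteration 4: z = 5, found = True, freq = 2
After iteration 5: z = 9, found = False, freq = 2
After iteration 6: z = 10, found = True, freq = 2
After iteration 7: z = 0, found = False, freq = 3
Loop ends.

Final answer: 3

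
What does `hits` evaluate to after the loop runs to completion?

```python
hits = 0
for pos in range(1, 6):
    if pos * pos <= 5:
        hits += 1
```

Let's trace through this code step by step.

Initialize: hits = 0
Entering loop: for pos in range(1, 6):
After iteration 1: pos = 1, hits = 1
After iteration 2: pos = 2, hits = 2
After iteration 3: pos = 3, hits = 2
After iteration 4: pos = 4, hits = 2
After iteration 5: pos = 5, hits = 2
Loop ends.

Final answer: 2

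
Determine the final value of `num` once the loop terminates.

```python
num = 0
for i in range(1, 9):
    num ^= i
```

Let's trace through this code step by step.

Initialize: num = 0
Entering loop: for i in range(1, 9):
After iteration 1: i = 1, num = 1
After iteration 2: i = 2, num = 3
After iteration 3: i = 3, num = 0
After iteration 4: i = 4, num = 4
After iteration 5: i = 5, num = 1
After iteration 6: i = 6, num = 7
After iteration 7: i = 7, num = 0
After iteration 8: i = 8, num = 8
Loop ends.

Final answer: 8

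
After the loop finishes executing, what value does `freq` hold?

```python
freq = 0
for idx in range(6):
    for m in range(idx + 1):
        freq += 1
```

Let's trace through this code step by step.

Initialize: freq = 0
Entering loop: for idx in range(6):
After iteration 1: idx = 0, freq = 1, m = 0
After iteration 2: idx = 1, freq = 3, m = 1
After iteration 3: idx = 2, freq = 6, m = 2
After iteration 4: idx = 3, freq = 10, m = 3
After iteration 5: idx = 4, freq = 15, m = 4
After iteration 6: idx = 5, freq = 21, m = 5
Loop ends.

Final answer: 21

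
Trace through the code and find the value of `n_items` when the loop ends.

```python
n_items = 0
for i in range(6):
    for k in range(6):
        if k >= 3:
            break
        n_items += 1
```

Let's trace through this code step by step.

Initialize: n_items = 0
Entering loop: for i in range(6):
After iteration 1: i = 0, n_items = 3
After iteration 2: i = 1, n_items = 6
After iteration 3: i = 2, n_items = 9
After iteration 4: i = 3, n_items = 12
After iteration 5: i = 4, n_items = 15
After iteration 6: i = 5, n_items = 18
Loop ends.

Final answer: 18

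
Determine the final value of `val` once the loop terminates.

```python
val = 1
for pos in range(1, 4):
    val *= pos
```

Let's trace through this code step by step.

Initialize: val = 1
Entering loop: for pos in range(1, 4):
After iteration 1: pos = 1, val = 1
After iteration 2: pos = 2, val = 2
After iteration 3: pos = 3, val = 6
Loop ends.

Final answer: 6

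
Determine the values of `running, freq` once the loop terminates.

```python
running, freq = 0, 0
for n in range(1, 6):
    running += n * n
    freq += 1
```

Let's trace through this code step by step.

Initialize: running = 0
Initialize: freq = 0
Entering loop: for n in range(1, 6):
After iteration 1: n = 1, running = 1, freq = 1
After iteration 2: n = 2, running = 5, freq = 2
After iteration 3: n = 3, running = 14, freq = 3
After iteration 4: n = 4, running = 30, freq = 4
After iteration 5: n = 5, running = 55, freq = 5
Loop ends.

Final answer: 55, 5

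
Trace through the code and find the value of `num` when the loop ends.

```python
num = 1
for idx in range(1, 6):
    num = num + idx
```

Let's trace through this code step by step.

Initialize: num = 1
Entering loop: for idx in range(1, 6):
After iteration 1: idx = 1, num = 2
After iteration 2: idx = 2, num = 4
After iteration 3: idx = 3, num = 7
After iteration 4: idx = 4, num = 11
After iteration 5: idx = 5, num = 16
Loop ends.

Final answer: 16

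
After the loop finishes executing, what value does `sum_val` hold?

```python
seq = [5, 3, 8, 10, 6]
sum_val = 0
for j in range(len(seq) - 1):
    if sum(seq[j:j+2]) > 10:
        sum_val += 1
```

Let's trace through this code step by step.

Initialize: seq = [5, 3, 8, 10, 6]
Initialize: sum_val = 0
Entering loop: for j in range(len(seq) - 1):
After iteration 1: j = 0, sum_val = 0
After iteration 2: j = 1, sum_val = 1
After iteration 3: j = 2, sum_val = 2
After iteration 4: j = 3, sum_val = 3
Loop ends.

Final answer: 3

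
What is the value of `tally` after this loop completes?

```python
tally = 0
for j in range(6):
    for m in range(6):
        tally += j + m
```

Let's trace through this code step by step.

Initialize: tally = 0
Entering loop: for j in range(6):
After iteration 1: j = 0, tally = 15
After iteration 2: j = 1, tally = 36
After iteration 3: j = 2, tally = 63
After iteration 4: j = 3, tally = 96
After iteration 5: j = 4, tally = 135
After iteration 6: j = 5, tally = 180
Loop ends.

Final answer: 180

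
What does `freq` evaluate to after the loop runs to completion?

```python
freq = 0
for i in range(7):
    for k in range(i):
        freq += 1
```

Let's trace through this code step by step.

Initialize: freq = 0
Entering loop: for i in range(7):
After iteration 1: i = 0, freq = 0
After iteration 2: i = 1, freq = 1, k = 0
After iteration 3: i = 2, freq = 3, k = 1
After iteration 4: i = 3, freq = 6, k = 2
After iteration 5: i = 4, freq = 10, k = 3
After iteration 6: i = 5, freq = 15, k = 4
After iteration 7: i = 6, freq = 21, k = 5
Loop ends.

Final answer: 21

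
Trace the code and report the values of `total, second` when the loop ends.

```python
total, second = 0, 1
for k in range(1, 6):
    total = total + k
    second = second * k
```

Let's trace through this code step by step.

Initialize: total = 0
Initialize: second = 1
Entering loop: for k in range(1, 6):
After iteration 1: k = 1, total = 1, second = 1
After iteration 2: k = 2, total = 3, second = 2
After iteration 3: k = 3, total = 6, second = 6
After iteration 4: k = 4, total = 10, second = 24
After iteration 5: k = 5, total = 15, second = 120
Loop ends.

Final answer: 15, 120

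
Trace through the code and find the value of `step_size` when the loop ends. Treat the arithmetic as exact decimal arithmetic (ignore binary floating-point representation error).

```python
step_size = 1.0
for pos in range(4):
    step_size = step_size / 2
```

Let's trace through this code step by step.

Initialize: step_size = 1.0
Entering loop: for pos in range(4):
After iteration 1: pos = 0, step_size = 0.5
After iteration 2: pos = 1, step_size = 0.25
After iteration 3: pos = 2, step_size = 0.125
After iteration 4: pos = 3, step_size = 0.0625
Loop ends.

Final answer: 0.0625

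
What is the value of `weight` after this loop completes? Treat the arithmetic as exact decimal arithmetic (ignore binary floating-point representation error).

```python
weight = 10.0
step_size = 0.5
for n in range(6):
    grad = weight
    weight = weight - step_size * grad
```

Let's trace through this code step by step.

Initialize: weight = 10.0
Initialize: step_size = 0.5
Entering loop: for n in range(6):
After iteration 1: n = 0, weight = 5.0, grad = 10.0
After iteration 2: n = 1, weight = 2.5, grad = 5.0
After iteration 3: n = 2, weight = 1.25, grad = 2.5
After iteration 4: n = 3, weight = 0.625, grad = 1.25
After iteration 5: n = 4, weight = 0.3125, grad = 0.625
After iteration 6: n = 5, weight = 0.15625, grad = 0.3125
Loop ends.

Final answer: 0.15625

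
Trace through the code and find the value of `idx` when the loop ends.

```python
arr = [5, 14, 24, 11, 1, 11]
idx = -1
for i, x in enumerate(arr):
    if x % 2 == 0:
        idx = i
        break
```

Let's trace through this code step by step.

Initialize: arr = [5, 14, 24, 11, 1, 11]
Initialize: idx = -1
Entering loop: for i, x in enumerate(arr):
After iteration 1: i = 0, x = 5, idx = -1
After iteration 2: i = 1, x = 14, idx = 1
Loop ends.

Final answer: 1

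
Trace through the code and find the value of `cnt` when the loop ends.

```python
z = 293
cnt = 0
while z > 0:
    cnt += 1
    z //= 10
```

Let's trace through this code step by step.

Initialize: z = 293
Initialize: cnt = 0
Entering loop: while z > 0:
After iteration 1: z = 29, cnt = 1
After iteration 2: z = 2, cnt = 2
After iteration 3: z = 0, cnt = 3
Loop ends.

Final answer: 3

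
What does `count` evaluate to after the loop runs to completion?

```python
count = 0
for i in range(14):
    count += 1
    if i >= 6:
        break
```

Let's trace through this code step by step.

Initialize: count = 0
Entering loop: for i in range(14):
After iteration 1: i = 0, count = 1
After iteration 2: i = 1, count = 2
After iteration 3: i = 2, count = 3
After iteration 4: i = 3, count = 4
After iteration 5: i = 4, count = 5
After iteration 6: i = 5, count = 6
After iteration 7: i = 6, count = 7
Loop ends.

Final answer: 7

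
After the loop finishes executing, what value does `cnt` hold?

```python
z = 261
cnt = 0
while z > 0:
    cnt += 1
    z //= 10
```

Let's trace through this code step by step.

Initialize: z = 261
Initialize: cnt = 0
Entering loop: while z > 0:
After iteration 1: z = 26, cnt = 1
After iteration 2: z = 2, cnt = 2
After iteration 3: z = 0, cnt = 3
Loop ends.

Final answer: 3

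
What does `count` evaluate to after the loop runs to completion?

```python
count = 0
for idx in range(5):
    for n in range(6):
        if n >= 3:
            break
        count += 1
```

Let's trace through this code step by step.

Initialize: count = 0
Entering loop: for idx in range(5):
After iteration 1: idx = 0, count = 3
After iteration 2: idx = 1, count = 6
After iteration 3: idx = 2, count = 9
After iteration 4: idx = 3, count = 12
After iteration 5: idx = 4, count = 15
Loop ends.

Final answer: 15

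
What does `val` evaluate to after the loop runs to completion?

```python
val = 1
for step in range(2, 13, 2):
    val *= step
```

Let's trace through this code step by step.

Initialize: val = 1
Entering loop: for step in range(2, 13, 2):
After iteration 1: step = 2, val = 2
After iteration 2: step = 4, val = 8
After iteration 3: step = 6, val = 48
After iteration 4: step = 8, val = 384
After iteration 5: step = 10, val = 3840
After iteration 6: step = 12, val = 46080
Loop ends.

Final answer: 46080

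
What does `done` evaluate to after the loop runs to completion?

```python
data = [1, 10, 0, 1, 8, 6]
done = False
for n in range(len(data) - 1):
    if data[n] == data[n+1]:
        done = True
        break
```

Let's trace through this code step by step.

Initialize: data = [1, 10, 0, 1, 8, 6]
Initialize: done = False
Entering loop: for n in range(len(data) - 1):
After iteration 1: n = 0, done = False
After iteration 2: n = 1, done = False
After iteration 3: n = 2, done = False
After iteration 4: n = 3, done = False
After iteration 5: n = 4, done = False
Loop ends.

Final answer: False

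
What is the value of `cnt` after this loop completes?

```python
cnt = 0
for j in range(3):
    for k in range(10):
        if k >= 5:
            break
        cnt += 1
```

Let's trace through this code step by step.

Initialize: cnt = 0
Entering loop: for j in range(3):
After iteration 1: j = 0, cnt = 5
After iteration 2: j = 1, cnt = 10
After iteration 3: j = 2, cnt = 15
Loop ends.

Final answer: 15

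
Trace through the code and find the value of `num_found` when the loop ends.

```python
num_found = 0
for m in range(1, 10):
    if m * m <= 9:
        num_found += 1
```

Let's trace through this code step by step.

Initialize: num_found = 0
Entering loop: for m in range(1, 10):
After iteration 1: m = 1, num_found = 1
After iteration 2: m = 2, num_found = 2
After iteration 3: m = 3, num_found = 3
After iteration 4: m = 4, num_found = 3
After iteration 5: m = 5, num_found = 3
After iteration 6: m = 6, num_found = 3
After iteration 7: m = 7, num_found = 3
After iteration 8: m = 8, num_found = 3
After iteration 9: m = 9, num_found = 3
Loop ends.

Final answer: 3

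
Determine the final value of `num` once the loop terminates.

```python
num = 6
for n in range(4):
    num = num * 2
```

Let's trace through this code step by step.

Initialize: num = 6
Entering loop: for n in range(4):
After iteration 1: n = 0, num = 12
After iteration 2: n = 1, num = 24
After iteration 3: n = 2, num = 48
After iteration 4: n = 3, num = 96
Loop ends.

Final answer: 96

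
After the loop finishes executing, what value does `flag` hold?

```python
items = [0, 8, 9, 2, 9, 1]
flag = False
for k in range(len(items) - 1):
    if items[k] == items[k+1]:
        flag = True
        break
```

Let's trace through this code step by step.

Initialize: items = [0, 8, 9, 2, 9, 1]
Initialize: flag = False
Entering loop: for k in range(len(items) - 1):
After iteration 1: k = 0, flag = False
After iteration 2: k = 1, flag = False
After iteration 3: k = 2, flag = False
After iteration 4: k = 3, flag = False
After iteration 5: k = 4, flag = False
Loop ends.

Final answer: False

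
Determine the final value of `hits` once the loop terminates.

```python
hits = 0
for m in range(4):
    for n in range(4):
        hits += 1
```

Let's trace through this code step by step.

Initialize: hits = 0
Entering loop: for m in range(4):
After iteration 1: m = 0, hits = 4
After iteration 2: m = 1, hits = 8
After iteration 3: m = 2, hits = 12
After iteration 4: m = 3, hits = 16
Loop ends.

Final answer: 16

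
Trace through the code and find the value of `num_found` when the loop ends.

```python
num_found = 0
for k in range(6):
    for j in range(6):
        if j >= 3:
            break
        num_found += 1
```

Let's trace through this code step by step.

Initialize: num_found = 0
Entering loop: for k in range(6):
After iteration 1: k = 0, num_found = 3
After iteration 2: k = 1, num_found = 6
After iteration 3: k = 2, num_found = 9
After iteration 4: k = 3, num_found = 12
After iteration 5: k = 4, num_found = 15
After iteration 6: k = 5, num_found = 18
Loop ends.

Final answer: 18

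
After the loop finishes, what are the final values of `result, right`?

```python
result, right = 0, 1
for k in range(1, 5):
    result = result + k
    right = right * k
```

Let's trace through this code step by step.

Initialize: result = 0
Initialize: right = 1
Entering loop: for k in range(1, 5):
After iteration 1: k = 1, result = 1, right = 1
After iteration 2: k = 2, result = 3, right = 2
After iteration 3: k = 3, result = 6, right = 6
After iteration 4: k = 4, result = 10, right = 24
Loop ends.

Final answer: 10, 24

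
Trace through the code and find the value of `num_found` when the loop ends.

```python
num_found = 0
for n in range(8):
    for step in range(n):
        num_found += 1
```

Let's trace through this code step by step.

Initialize: num_found = 0
Entering loop: for n in range(8):
After iteration 1: n = 0, num_found = 0
After iteration 2: n = 1, num_found = 1, step = 0
After iteration 3: n = 2, num_found = 3, step = 1
After iteration 4: n = 3, num_found = 6, step = 2
After iteration 5: n = 4, num_found = 10, step = 3
After iteration 6: n = 5, num_found = 15, step = 4
After iteration 7: n = 6, num_found = 21, step = 5
After iteration 8: n = 7, num_found = 28, step = 6
Loop ends.

Final answer: 28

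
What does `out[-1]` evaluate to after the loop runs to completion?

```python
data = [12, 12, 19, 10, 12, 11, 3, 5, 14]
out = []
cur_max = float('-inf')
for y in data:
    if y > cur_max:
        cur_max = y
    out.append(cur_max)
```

Let's trace through this code step by step.

Initialize: data = [12, 12, 19, 10, 12, 11, 3, 5, 14]
Initialize: out = []
Initialize: cur_max = -inf
Entering loop: for y in data:
After iteration 1: y = 12, out = [12], cur_max = 12
After iteration 2: y = 12, out = [12, 12], cur_max = 12
After iteration 3: y = 19, out = [12, 12, 19], cur_max = 19
After iteration 4: y = 10, out = [12, 12, 19, 19], cur_max = 19
After iteration 5: y = 12, out = [12, 12, 19, 19, 19], cur_max = 19
After iteration 6: y = 11, out = [12, 12, 19, 19, 19, 19], cur_max = 19
After iteration 7: y = 3, out = [12, 12, 19, 19, 19, 19, 19], cur_max = 19
After iteration 8: y = 5, out = [12, 12, 19, 19, 19, 19, 19, 19], cur_max = 19
After iteration 9: y = 14, out = [12, 12, 19, 19, 19, 19, 19, 19, 19], cur_max = 19
Loop ends.
out[-1] = 19

Final answer: 19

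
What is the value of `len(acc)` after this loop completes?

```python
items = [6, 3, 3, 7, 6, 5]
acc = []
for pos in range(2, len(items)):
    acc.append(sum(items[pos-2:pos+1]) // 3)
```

Let's trace through this code step by step.

Initialize: items = [6, 3, 3, 7, 6, 5]
Initialize: acc = []
Entering loop: for pos in range(2, len(items)):
After iteration 1: pos = 2, acc = [4]
After iteration 2: pos = 3, acc = [4, 4]
After iteration 3: pos = 4, acc = [4, 4, 5]
After iteration 4: pos = 5, acc = [4, 4, 5, 6]
Loop ends.
len(acc) = 4

Final answer: 4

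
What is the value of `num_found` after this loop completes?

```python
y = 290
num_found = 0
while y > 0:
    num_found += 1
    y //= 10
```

Let's trace through this code step by step.

Initialize: y = 290
Initialize: num_found = 0
Entering loop: while y > 0:
After iteration 1: y = 29, num_found = 1
After iteration 2: y = 2, num_found = 2
After iteration 3: y = 0, num_found = 3
Loop ends.

Final answer: 3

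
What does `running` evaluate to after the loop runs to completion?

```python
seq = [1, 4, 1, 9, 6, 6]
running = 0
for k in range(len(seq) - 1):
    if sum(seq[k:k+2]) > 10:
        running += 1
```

Let's trace through this code step by step.

Initialize: seq = [1, 4, 1, 9, 6, 6]
Initialize: running = 0
Entering loop: for k in range(len(seq) - 1):
After iteration 1: k = 0, running = 0
After iteration 2: k = 1, running = 0
After iteration 3: k = 2, running = 0
After iteration 4: k = 3, running = 1
After iteration 5: k = 4, running = 2
Loop ends.

Final answer: 2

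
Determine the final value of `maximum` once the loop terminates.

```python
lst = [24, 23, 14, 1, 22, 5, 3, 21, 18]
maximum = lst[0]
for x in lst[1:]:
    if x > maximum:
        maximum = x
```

Let's trace through this code step by step.

Initialize: lst = [24, 23, 14, 1, 22, 5, 3, 21, 18]
Initialize: maximum = 24
Entering loop: for x in lst[1:]:
After iteration 1: x = 23, maximum = 24
After iteration 2: x = 14, maximum = 24
After iteration 3: x = 1, maximum = 24
After iteration 4: x = 22, maximum = 24
After iteration 5: x = 5, maximum = 24
After iteration 6: x = 3, maximum = 24
After iteration 7: x = 21, maximum = 24
After iteration 8: x = 18, maximum = 24
Loop ends.

Final answer: 24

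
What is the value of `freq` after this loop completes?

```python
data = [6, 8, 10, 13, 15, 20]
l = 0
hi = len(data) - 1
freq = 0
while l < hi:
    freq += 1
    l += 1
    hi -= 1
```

Let's trace through this code step by step.

Initialize: data = [6, 8, 10, 13, 15, 20]
Initialize: l = 0
Initialize: hi = 5
Initialize: freq = 0
Entering loop: while l < hi:
After iteration 1: l = 1, hi = 4, freq = 1
After iteration 2: l = 2, hi = 3, freq = 2
After iteration 3: l = 3, hi = 2, freq = 3
Loop ends.

Final answer: 3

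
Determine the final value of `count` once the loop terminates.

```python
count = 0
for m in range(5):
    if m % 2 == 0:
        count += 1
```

Let's trace through this code step by step.

Initialize: count = 0
Entering loop: for m in range(5):
After iteration 1: m = 0, count = 1
After iteration 2: m = 1, count = 1
After iteration 3: m = 2, count = 2
After iteration 4: m = 3, count = 2
After iteration 5: m = 4, count = 3
Loop ends.

Final answer: 3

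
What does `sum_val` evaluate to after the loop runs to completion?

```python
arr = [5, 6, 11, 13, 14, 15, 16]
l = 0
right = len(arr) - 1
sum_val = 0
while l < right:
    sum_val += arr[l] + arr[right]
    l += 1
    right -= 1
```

Let's trace through this code step by step.

Initialize: arr = [5, 6, 11, 13, 14, 15, 16]
Initialize: l = 0
Initialize: right = 6
Initialize: sum_val = 0
Entering loop: while l < right:
After iteration 1: l = 1, right = 5, sum_val = 21
After iteration 2: l = 2, right = 4, sum_val = 42
After iteration 3: l = 3, right = 3, sum_val = 67
Loop ends.

Final answer: 67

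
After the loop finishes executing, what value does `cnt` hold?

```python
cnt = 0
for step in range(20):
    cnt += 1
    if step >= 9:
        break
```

Let's trace through this code step by step.

Initialize: cnt = 0
Entering loop: for step in range(20):
After iteration 1: step = 0, cnt = 1
After iteration 2: step = 1, cnt = 2
After iteration 3: step = 2, cnt = 3
After iteration 4: step = 3, cnt = 4
After iteration 5: step = 4, cnt = 5
After iteration 6: step = 5, cnt = 6
After iteration 7: step = 6, cnt = 7
After iteration 8: step = 7, cnt = 8
After iteration 9: step = 8, cnt = 9
After iteration 10: step = 9, cnt = 10
Loop ends.

Final answer: 10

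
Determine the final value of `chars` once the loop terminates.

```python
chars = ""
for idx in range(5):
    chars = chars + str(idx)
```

Let's trace through this code step by step.

Initialize: chars = ''
Entering loop: for idx in range(5):
After iteration 1: idx = 0, chars = '0'
After iteration 2: idx = 1, chars = '01'
After iteration 3: idx = 2, chars = '012'
After iteration 4: idx = 3, chars = '0123'
After iteration 5: idx = 4, chars = '01234'
Loop ends.

Final answer: '01234'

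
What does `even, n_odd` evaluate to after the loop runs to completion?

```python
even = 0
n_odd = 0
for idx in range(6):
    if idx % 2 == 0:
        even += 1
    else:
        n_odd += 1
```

Let's trace through this code step by step.

Initialize: even = 0
Initialize: n_odd = 0
Entering loop: for idx in range(6):
After iteration 1: idx = 0, even = 1, n_odd = 0
After iteration 2: idx = 1, even = 1, n_odd = 1
After iteration 3: idx = 2, even = 2, n_odd = 1
After iteration 4: idx = 3, even = 2, n_odd = 2
After iteration 5: idx = 4, even = 3, n_odd = 2
After iteration 6: idx = 5, even = 3, n_odd = 3
Loop ends.

Final answer: 3, 3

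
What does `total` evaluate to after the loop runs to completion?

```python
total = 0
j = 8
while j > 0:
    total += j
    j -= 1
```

Let's trace through this code step by step.

Initialize: total = 0
Initialize: j = 8
Entering loop: while j > 0:
After iteration 1: total = 8, j = 7
After iteration 2: total = 15, j = 6
After iteration 3: total = 21, j = 5
After iteration 4: total = 26, j = 4
After iteration 5: total = 30, j = 3
After iteration 6: total = 33, j = 2
After iteration 7: total = 35, j = 1
After iteration 8: total = 36, j = 0
Loop ends.

Final answer: 36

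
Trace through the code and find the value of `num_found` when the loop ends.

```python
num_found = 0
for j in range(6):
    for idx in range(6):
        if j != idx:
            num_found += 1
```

Let's trace through this code step by step.

Initialize: num_found = 0
Entering loop: for j in range(6):
After iteration 1: j = 0, num_found = 5
After iteration 2: j = 1, num_found = 10
After iteration 3: j = 2, num_found = 15
After iteration 4: j = 3, num_found = 20
After iteration 5: j = 4, num_found = 25
After iteration 6: j = 5, num_found = 30
Loop ends.

Final answer: 30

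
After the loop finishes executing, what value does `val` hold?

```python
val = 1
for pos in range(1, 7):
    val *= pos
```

Let's trace through this code step by step.

Initialize: val = 1
Entering loop: for pos in range(1, 7):
After iteration 1: pos = 1, val = 1
After iteration 2: pos = 2, val = 2
After iteration 3: pos = 3, val = 6
After iteration 4: pos = 4, val = 24
After iteration 5: pos = 5, val = 120
After iteration 6: pos = 6, val = 720
Loop ends.

Final answer: 720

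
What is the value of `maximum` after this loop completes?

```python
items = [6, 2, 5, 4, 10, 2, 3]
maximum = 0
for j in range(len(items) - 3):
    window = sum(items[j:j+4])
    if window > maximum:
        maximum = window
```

Let's trace through this code step by step.

Initialize: items = [6, 2, 5, 4, 10, 2, 3]
Initialize: maximum = 0
Entering loop: for j in range(len(items) - 3):
After iteration 1: j = 0, maximum = 17, window = 17
After iteration 2: j = 1, maximum = 21, window = 21
After iteration 3: j = 2, maximum = 21, window = 21
After iteration 4: j = 3, maximum = 21, window = 19
Loop ends.

Final answer: 21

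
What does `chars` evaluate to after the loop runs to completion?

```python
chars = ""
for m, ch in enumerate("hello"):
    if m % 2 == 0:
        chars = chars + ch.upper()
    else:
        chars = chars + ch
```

Let's trace through this code step by step.

Initialize: chars = ''
Entering loop: for m, ch in enumerate("hello"):
After iteration 1: m = 0, ch = 'h', chars = 'H'
After iteration 2: m = 1, ch = 'e', chars = 'He'
After iteration 3: m = 2, ch = 'l', chars = 'HeL'
After iteration 4: m = 3, ch = 'l', chars = 'HeLl'
After iteration 5: m = 4, ch = 'o', chars = 'HeLlO'
Loop ends.

Final answer: 'HeLlO'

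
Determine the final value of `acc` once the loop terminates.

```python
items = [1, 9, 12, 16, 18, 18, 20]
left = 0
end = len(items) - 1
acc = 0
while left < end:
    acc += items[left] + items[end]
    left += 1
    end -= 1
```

Let's trace through this code step by step.

Initialize: items = [1, 9, 12, 16, 18, 18, 20]
Initialize: left = 0
Initialize: end = 6
Initialize: acc = 0
Entering loop: while left < end:
After iteration 1: left = 1, end = 5, acc = 21
After iteration 2: left = 2, end = 4, acc = 48
After iteration 3: left = 3, end = 3, acc = 78
Loop ends.

Final answer: 78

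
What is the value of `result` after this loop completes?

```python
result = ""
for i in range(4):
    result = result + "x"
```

Let's trace through this code step by step.

Initialize: result = ''
Entering loop: for i in range(4):
After iteration 1: i = 0, result = 'x'
After iteration 2: i = 1, result = 'xx'
After iteration 3: i = 2, result = 'xxx'
After iteration 4: i = 3, result = 'xxxx'
Loop ends.

Final answer: 'xxxx'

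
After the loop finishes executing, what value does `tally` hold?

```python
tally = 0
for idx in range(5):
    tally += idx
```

Let's trace through this code step by step.

Initialize: tally = 0
Entering loop: for idx in range(5):
After iteration 1: idx = 0, tally = 0
After iteration 2: idx = 1, tally = 1
After iteration 3: idx = 2, tally = 3
After iteration 4: idx = 3, tally = 6
After iteration 5: idx = 4, tally = 10
Loop ends.

Final answer: 10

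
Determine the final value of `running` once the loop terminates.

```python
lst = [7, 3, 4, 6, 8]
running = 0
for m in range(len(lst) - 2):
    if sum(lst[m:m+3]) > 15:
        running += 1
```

Let's trace through this code step by step.

Initialize: lst = [7, 3, 4, 6, 8]
Initialize: running = 0
Entering loop: for m in range(len(lst) - 2):
After iteration 1: m = 0, running = 0
After iteration 2: m = 1, running = 0
After iteration 3: m = 2, running = 1
Loop ends.

Final answer: 1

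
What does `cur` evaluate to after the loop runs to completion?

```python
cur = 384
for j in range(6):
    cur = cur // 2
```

Let's trace through this code step by step.

Initialize: cur = 384
Entering loop: for j in range(6):
After iteration 1: j = 0, cur = 192
After iteration 2: j = 1, cur = 96
After iteration 3: j = 2, cur = 48
After iteration 4: j = 3, cur = 24
After iteration 5: j = 4, cur = 12
After iteration 6: j = 5, cur = 6
Loop ends.

Final answer: 6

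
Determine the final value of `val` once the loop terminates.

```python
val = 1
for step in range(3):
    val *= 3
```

Let's trace through this code step by step.

Initialize: val = 1
Entering loop: for step in range(3):
After iteration 1: step = 0, val = 3
After iteration 2: step = 1, val = 9
After iteration 3: step = 2, val = 27
Loop ends.

Final answer: 27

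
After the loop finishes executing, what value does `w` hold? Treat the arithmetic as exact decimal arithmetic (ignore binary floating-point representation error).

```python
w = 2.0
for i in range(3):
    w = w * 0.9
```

Let's trace through this code step by step.

Initialize: w = 2.0
Entering loop: for i in range(3):
After iteration 1: i = 0, w = 1.8
After iteration 2: i = 1, w = 1.62
After iteration 3: i = 2, w = 1.458
Loop ends.

Final answer: 1.458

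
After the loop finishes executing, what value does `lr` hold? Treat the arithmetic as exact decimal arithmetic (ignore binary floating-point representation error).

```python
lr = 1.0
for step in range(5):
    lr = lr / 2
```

Let's trace through this code step by step.

Initialize: lr = 1.0
Entering loop: for step in range(5):
After iteration 1: step = 0, lr = 0.5
After iteration 2: step = 1, lr = 0.25
After iteration 3: step = 2, lr = 0.125
After iteration 4: step = 3, lr = 0.0625
After iteration 5: step = 4, lr = 0.03125
Loop ends.

Final answer: 0.03125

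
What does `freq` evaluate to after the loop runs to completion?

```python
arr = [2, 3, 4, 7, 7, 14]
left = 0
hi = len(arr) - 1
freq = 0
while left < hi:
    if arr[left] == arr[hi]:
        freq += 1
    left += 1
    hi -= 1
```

Let's trace through this code step by step.

Initialize: arr = [2, 3, 4, 7, 7, 14]
Initialize: left = 0
Initialize: hi = 5
Initialize: freq = 0
Entering loop: while left < hi:
After iteration 1: left = 1, hi = 4, freq = 0
After iteration 2: left = 2, hi = 3, freq = 0
After iteration 3: left = 3, hi = 2, freq = 0
Loop ends.

Final answer: 0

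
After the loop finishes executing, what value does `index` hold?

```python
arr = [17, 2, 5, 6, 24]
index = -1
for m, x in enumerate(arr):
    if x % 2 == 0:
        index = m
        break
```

Let's trace through this code step by step.

Initialize: arr = [17, 2, 5, 6, 24]
Initialize: index = -1
Entering loop: for m, x in enumerate(arr):
After iteration 1: m = 0, x = 17, index = -1
After iteration 2: m = 1, x = 2, index = 1
Loop ends.

Final answer: 1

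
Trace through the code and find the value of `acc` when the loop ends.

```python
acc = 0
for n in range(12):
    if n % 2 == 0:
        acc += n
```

Let's trace through this code step by step.

Initialize: acc = 0
Entering loop: for n in range(12):
After iteration 1: n = 0, acc = 0
After iteration 2: n = 1, acc = 0
After iteration 3: n = 2, acc = 2
After iteration 4: n = 3, acc = 2
After iteration 5: n = 4, acc = 6
After iteration 6: n = 5, acc = 6
After iteration 7: n = 6, acc = 12
After iteration 8: n = 7, acc = 12
After iteration 9: n = 8, acc = 20
After iteration 10: n = 9, acc = 20
After iteration 11: n = 10, acc = 30
After iteration 12: n = 11, acc = 30
Loop ends.

Final answer: 30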